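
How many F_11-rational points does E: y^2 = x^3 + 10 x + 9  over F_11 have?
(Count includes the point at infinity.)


For each x in F_11, count y with y^2 = x^3 + 10 x + 9 mod 11:
  x = 0: RHS = 9, y in [3, 8]  -> 2 point(s)
  x = 1: RHS = 9, y in [3, 8]  -> 2 point(s)
  x = 2: RHS = 4, y in [2, 9]  -> 2 point(s)
  x = 3: RHS = 0, y in [0]  -> 1 point(s)
  x = 4: RHS = 3, y in [5, 6]  -> 2 point(s)
  x = 7: RHS = 4, y in [2, 9]  -> 2 point(s)
  x = 9: RHS = 3, y in [5, 6]  -> 2 point(s)
  x = 10: RHS = 9, y in [3, 8]  -> 2 point(s)
Affine points: 15. Add the point at infinity: total = 16.

#E(F_11) = 16


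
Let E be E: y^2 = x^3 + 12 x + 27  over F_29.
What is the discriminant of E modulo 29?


4 a^3 + 27 b^2 = 4*12^3 + 27*27^2 = 6912 + 19683 = 26595
Delta = -16 * (26595) = -425520
Delta mod 29 = 26

Delta = 26 (mod 29)


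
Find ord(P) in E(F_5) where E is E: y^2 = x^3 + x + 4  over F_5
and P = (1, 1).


Compute successive multiples of P until we hit O:
  1P = (1, 1)
  2P = (2, 2)
  3P = (3, 2)
  4P = (0, 2)
  5P = (0, 3)
  6P = (3, 3)
  7P = (2, 3)
  8P = (1, 4)
  ... (continuing to 9P)
  9P = O

ord(P) = 9


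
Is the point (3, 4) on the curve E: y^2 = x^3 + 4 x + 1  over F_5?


Check whether y^2 = x^3 + 4 x + 1 (mod 5) for (x, y) = (3, 4).
LHS: y^2 = 4^2 mod 5 = 1
RHS: x^3 + 4 x + 1 = 3^3 + 4*3 + 1 mod 5 = 0
LHS != RHS

No, not on the curve


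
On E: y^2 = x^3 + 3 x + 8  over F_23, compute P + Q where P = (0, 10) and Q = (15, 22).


P != Q, so use the chord formula.
s = (y2 - y1) / (x2 - x1) = (12) / (15) mod 23 = 10
x3 = s^2 - x1 - x2 mod 23 = 10^2 - 0 - 15 = 16
y3 = s (x1 - x3) - y1 mod 23 = 10 * (0 - 16) - 10 = 14

P + Q = (16, 14)


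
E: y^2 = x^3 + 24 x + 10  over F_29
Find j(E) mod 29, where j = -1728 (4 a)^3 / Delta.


Delta = -16(4 a^3 + 27 b^2) mod 29 = 6
-1728 * (4 a)^3 = -1728 * (4*24)^3 mod 29 = 19
j = 19 * 6^(-1) mod 29 = 8

j = 8 (mod 29)


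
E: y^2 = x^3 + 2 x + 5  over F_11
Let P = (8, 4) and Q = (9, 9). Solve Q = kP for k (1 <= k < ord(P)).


Enumerate multiples of P until we hit Q = (9, 9):
  1P = (8, 4)
  2P = (9, 2)
  3P = (9, 9)
Match found at i = 3.

k = 3


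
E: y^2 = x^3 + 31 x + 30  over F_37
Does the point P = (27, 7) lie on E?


Check whether y^2 = x^3 + 31 x + 30 (mod 37) for (x, y) = (27, 7).
LHS: y^2 = 7^2 mod 37 = 12
RHS: x^3 + 31 x + 30 = 27^3 + 31*27 + 30 mod 37 = 15
LHS != RHS

No, not on the curve


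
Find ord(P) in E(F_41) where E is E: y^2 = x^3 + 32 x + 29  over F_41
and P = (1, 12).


Compute successive multiples of P until we hit O:
  1P = (1, 12)
  2P = (16, 2)
  3P = (29, 34)
  4P = (34, 6)
  5P = (4, 37)
  6P = (28, 9)
  7P = (11, 21)
  8P = (13, 10)
  ... (continuing to 52P)
  52P = O

ord(P) = 52


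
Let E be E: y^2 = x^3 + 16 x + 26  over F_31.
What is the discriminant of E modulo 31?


4 a^3 + 27 b^2 = 4*16^3 + 27*26^2 = 16384 + 18252 = 34636
Delta = -16 * (34636) = -554176
Delta mod 31 = 11

Delta = 11 (mod 31)


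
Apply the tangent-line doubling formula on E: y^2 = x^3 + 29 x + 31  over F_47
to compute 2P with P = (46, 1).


Doubling: s = (3 x1^2 + a) / (2 y1)
s = (3*46^2 + 29) / (2*1) mod 47 = 16
x3 = s^2 - 2 x1 mod 47 = 16^2 - 2*46 = 23
y3 = s (x1 - x3) - y1 mod 47 = 16 * (46 - 23) - 1 = 38

2P = (23, 38)


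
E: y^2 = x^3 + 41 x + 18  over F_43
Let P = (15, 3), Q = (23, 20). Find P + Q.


P != Q, so use the chord formula.
s = (y2 - y1) / (x2 - x1) = (17) / (8) mod 43 = 29
x3 = s^2 - x1 - x2 mod 43 = 29^2 - 15 - 23 = 29
y3 = s (x1 - x3) - y1 mod 43 = 29 * (15 - 29) - 3 = 21

P + Q = (29, 21)


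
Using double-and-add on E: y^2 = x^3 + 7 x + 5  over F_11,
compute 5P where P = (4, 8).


k = 5 = 101_2 (binary, LSB first: 101)
Double-and-add from P = (4, 8):
  bit 0 = 1: acc = O + (4, 8) = (4, 8)
  bit 1 = 0: acc unchanged = (4, 8)
  bit 2 = 1: acc = (4, 8) + (9, 7) = (2, 7)

5P = (2, 7)


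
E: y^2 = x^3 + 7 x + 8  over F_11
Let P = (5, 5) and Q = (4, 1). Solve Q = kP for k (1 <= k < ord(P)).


Enumerate multiples of P until we hit Q = (4, 1):
  1P = (5, 5)
  2P = (4, 1)
Match found at i = 2.

k = 2


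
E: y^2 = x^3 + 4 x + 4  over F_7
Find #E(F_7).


For each x in F_7, count y with y^2 = x^3 + 4 x + 4 mod 7:
  x = 0: RHS = 4, y in [2, 5]  -> 2 point(s)
  x = 1: RHS = 2, y in [3, 4]  -> 2 point(s)
  x = 3: RHS = 1, y in [1, 6]  -> 2 point(s)
  x = 4: RHS = 0, y in [0]  -> 1 point(s)
  x = 5: RHS = 2, y in [3, 4]  -> 2 point(s)
Affine points: 9. Add the point at infinity: total = 10.

#E(F_7) = 10


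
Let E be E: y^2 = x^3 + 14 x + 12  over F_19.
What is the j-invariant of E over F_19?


Delta = -16(4 a^3 + 27 b^2) mod 19 = 18
-1728 * (4 a)^3 = -1728 * (4*14)^3 mod 19 = 18
j = 18 * 18^(-1) mod 19 = 1

j = 1 (mod 19)


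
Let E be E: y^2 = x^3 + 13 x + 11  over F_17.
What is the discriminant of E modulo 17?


4 a^3 + 27 b^2 = 4*13^3 + 27*11^2 = 8788 + 3267 = 12055
Delta = -16 * (12055) = -192880
Delta mod 17 = 2

Delta = 2 (mod 17)


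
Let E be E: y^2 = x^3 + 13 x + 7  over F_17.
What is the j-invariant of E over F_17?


Delta = -16(4 a^3 + 27 b^2) mod 17 = 13
-1728 * (4 a)^3 = -1728 * (4*13)^3 mod 17 = 6
j = 6 * 13^(-1) mod 17 = 7

j = 7 (mod 17)


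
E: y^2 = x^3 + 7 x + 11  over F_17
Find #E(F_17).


For each x in F_17, count y with y^2 = x^3 + 7 x + 11 mod 17:
  x = 1: RHS = 2, y in [6, 11]  -> 2 point(s)
  x = 2: RHS = 16, y in [4, 13]  -> 2 point(s)
  x = 3: RHS = 8, y in [5, 12]  -> 2 point(s)
  x = 4: RHS = 1, y in [1, 16]  -> 2 point(s)
  x = 5: RHS = 1, y in [1, 16]  -> 2 point(s)
  x = 8: RHS = 1, y in [1, 16]  -> 2 point(s)
  x = 9: RHS = 4, y in [2, 15]  -> 2 point(s)
  x = 11: RHS = 8, y in [5, 12]  -> 2 point(s)
  x = 12: RHS = 4, y in [2, 15]  -> 2 point(s)
  x = 13: RHS = 4, y in [2, 15]  -> 2 point(s)
Affine points: 20. Add the point at infinity: total = 21.

#E(F_17) = 21


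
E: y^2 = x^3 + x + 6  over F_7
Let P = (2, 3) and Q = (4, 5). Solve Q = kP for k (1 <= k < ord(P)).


Enumerate multiples of P until we hit Q = (4, 5):
  1P = (2, 3)
  2P = (4, 2)
  3P = (3, 1)
  4P = (6, 5)
  5P = (1, 1)
  6P = (1, 6)
  7P = (6, 2)
  8P = (3, 6)
  9P = (4, 5)
Match found at i = 9.

k = 9


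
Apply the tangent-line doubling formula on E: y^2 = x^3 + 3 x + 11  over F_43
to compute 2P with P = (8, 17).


Doubling: s = (3 x1^2 + a) / (2 y1)
s = (3*8^2 + 3) / (2*17) mod 43 = 7
x3 = s^2 - 2 x1 mod 43 = 7^2 - 2*8 = 33
y3 = s (x1 - x3) - y1 mod 43 = 7 * (8 - 33) - 17 = 23

2P = (33, 23)


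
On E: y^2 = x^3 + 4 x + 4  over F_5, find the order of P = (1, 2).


Compute successive multiples of P until we hit O:
  1P = (1, 2)
  2P = (2, 0)
  3P = (1, 3)
  4P = O

ord(P) = 4


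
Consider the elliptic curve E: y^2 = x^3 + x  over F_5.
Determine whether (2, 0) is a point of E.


Check whether y^2 = x^3 + 1 x + 0 (mod 5) for (x, y) = (2, 0).
LHS: y^2 = 0^2 mod 5 = 0
RHS: x^3 + 1 x + 0 = 2^3 + 1*2 + 0 mod 5 = 0
LHS = RHS

Yes, on the curve


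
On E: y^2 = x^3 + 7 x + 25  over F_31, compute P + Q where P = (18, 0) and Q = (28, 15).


P != Q, so use the chord formula.
s = (y2 - y1) / (x2 - x1) = (15) / (10) mod 31 = 17
x3 = s^2 - x1 - x2 mod 31 = 17^2 - 18 - 28 = 26
y3 = s (x1 - x3) - y1 mod 31 = 17 * (18 - 26) - 0 = 19

P + Q = (26, 19)


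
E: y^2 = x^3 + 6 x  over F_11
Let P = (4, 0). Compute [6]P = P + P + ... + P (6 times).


k = 6 = 110_2 (binary, LSB first: 011)
Double-and-add from P = (4, 0):
  bit 0 = 0: acc unchanged = O
  bit 1 = 1: acc = O + O = O
  bit 2 = 1: acc = O + O = O

6P = O


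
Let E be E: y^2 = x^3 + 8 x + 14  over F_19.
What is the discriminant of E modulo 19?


4 a^3 + 27 b^2 = 4*8^3 + 27*14^2 = 2048 + 5292 = 7340
Delta = -16 * (7340) = -117440
Delta mod 19 = 18

Delta = 18 (mod 19)


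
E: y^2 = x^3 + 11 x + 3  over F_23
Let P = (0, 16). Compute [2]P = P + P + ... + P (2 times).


k = 2 = 10_2 (binary, LSB first: 01)
Double-and-add from P = (0, 16):
  bit 0 = 0: acc unchanged = O
  bit 1 = 1: acc = O + (12, 0) = (12, 0)

2P = (12, 0)


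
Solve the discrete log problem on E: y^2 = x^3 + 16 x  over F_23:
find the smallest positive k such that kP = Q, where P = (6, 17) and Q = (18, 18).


Enumerate multiples of P until we hit Q = (18, 18):
  1P = (6, 17)
  2P = (13, 17)
  3P = (4, 6)
  4P = (3, 11)
  5P = (18, 5)
  6P = (0, 0)
  7P = (18, 18)
Match found at i = 7.

k = 7


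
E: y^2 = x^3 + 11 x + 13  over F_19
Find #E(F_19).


For each x in F_19, count y with y^2 = x^3 + 11 x + 13 mod 19:
  x = 1: RHS = 6, y in [5, 14]  -> 2 point(s)
  x = 2: RHS = 5, y in [9, 10]  -> 2 point(s)
  x = 3: RHS = 16, y in [4, 15]  -> 2 point(s)
  x = 4: RHS = 7, y in [8, 11]  -> 2 point(s)
  x = 8: RHS = 5, y in [9, 10]  -> 2 point(s)
  x = 9: RHS = 5, y in [9, 10]  -> 2 point(s)
  x = 12: RHS = 11, y in [7, 12]  -> 2 point(s)
  x = 13: RHS = 16, y in [4, 15]  -> 2 point(s)
  x = 14: RHS = 4, y in [2, 17]  -> 2 point(s)
  x = 15: RHS = 0, y in [0]  -> 1 point(s)
  x = 18: RHS = 1, y in [1, 18]  -> 2 point(s)
Affine points: 21. Add the point at infinity: total = 22.

#E(F_19) = 22


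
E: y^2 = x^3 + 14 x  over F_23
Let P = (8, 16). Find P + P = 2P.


Doubling: s = (3 x1^2 + a) / (2 y1)
s = (3*8^2 + 14) / (2*16) mod 23 = 5
x3 = s^2 - 2 x1 mod 23 = 5^2 - 2*8 = 9
y3 = s (x1 - x3) - y1 mod 23 = 5 * (8 - 9) - 16 = 2

2P = (9, 2)


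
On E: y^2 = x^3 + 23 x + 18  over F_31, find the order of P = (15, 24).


Compute successive multiples of P until we hit O:
  1P = (15, 24)
  2P = (8, 30)
  3P = (10, 16)
  4P = (16, 24)
  5P = (0, 7)
  6P = (25, 6)
  7P = (24, 17)
  8P = (6, 0)
  ... (continuing to 16P)
  16P = O

ord(P) = 16


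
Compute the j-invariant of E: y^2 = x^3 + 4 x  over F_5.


Delta = -16(4 a^3 + 27 b^2) mod 5 = 4
-1728 * (4 a)^3 = -1728 * (4*4)^3 mod 5 = 2
j = 2 * 4^(-1) mod 5 = 3

j = 3 (mod 5)


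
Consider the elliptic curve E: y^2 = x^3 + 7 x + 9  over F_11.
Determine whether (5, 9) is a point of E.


Check whether y^2 = x^3 + 7 x + 9 (mod 11) for (x, y) = (5, 9).
LHS: y^2 = 9^2 mod 11 = 4
RHS: x^3 + 7 x + 9 = 5^3 + 7*5 + 9 mod 11 = 4
LHS = RHS

Yes, on the curve


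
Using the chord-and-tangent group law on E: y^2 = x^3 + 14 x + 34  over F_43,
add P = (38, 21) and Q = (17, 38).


P != Q, so use the chord formula.
s = (y2 - y1) / (x2 - x1) = (17) / (22) mod 43 = 34
x3 = s^2 - x1 - x2 mod 43 = 34^2 - 38 - 17 = 26
y3 = s (x1 - x3) - y1 mod 43 = 34 * (38 - 26) - 21 = 0

P + Q = (26, 0)


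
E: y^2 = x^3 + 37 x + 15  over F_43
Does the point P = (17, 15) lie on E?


Check whether y^2 = x^3 + 37 x + 15 (mod 43) for (x, y) = (17, 15).
LHS: y^2 = 15^2 mod 43 = 10
RHS: x^3 + 37 x + 15 = 17^3 + 37*17 + 15 mod 43 = 10
LHS = RHS

Yes, on the curve


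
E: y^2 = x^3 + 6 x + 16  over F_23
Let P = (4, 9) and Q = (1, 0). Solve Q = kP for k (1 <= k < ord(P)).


Enumerate multiples of P until we hit Q = (1, 0):
  1P = (4, 9)
  2P = (1, 0)
Match found at i = 2.

k = 2


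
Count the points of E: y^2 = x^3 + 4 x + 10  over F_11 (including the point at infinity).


For each x in F_11, count y with y^2 = x^3 + 4 x + 10 mod 11:
  x = 1: RHS = 4, y in [2, 9]  -> 2 point(s)
  x = 2: RHS = 4, y in [2, 9]  -> 2 point(s)
  x = 3: RHS = 5, y in [4, 7]  -> 2 point(s)
  x = 5: RHS = 1, y in [1, 10]  -> 2 point(s)
  x = 8: RHS = 4, y in [2, 9]  -> 2 point(s)
  x = 9: RHS = 5, y in [4, 7]  -> 2 point(s)
  x = 10: RHS = 5, y in [4, 7]  -> 2 point(s)
Affine points: 14. Add the point at infinity: total = 15.

#E(F_11) = 15


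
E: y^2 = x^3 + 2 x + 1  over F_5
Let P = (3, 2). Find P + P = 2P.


Doubling: s = (3 x1^2 + a) / (2 y1)
s = (3*3^2 + 2) / (2*2) mod 5 = 1
x3 = s^2 - 2 x1 mod 5 = 1^2 - 2*3 = 0
y3 = s (x1 - x3) - y1 mod 5 = 1 * (3 - 0) - 2 = 1

2P = (0, 1)


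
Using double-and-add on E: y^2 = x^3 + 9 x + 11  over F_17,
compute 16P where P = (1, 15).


k = 16 = 10000_2 (binary, LSB first: 00001)
Double-and-add from P = (1, 15):
  bit 0 = 0: acc unchanged = O
  bit 1 = 0: acc unchanged = O
  bit 2 = 0: acc unchanged = O
  bit 3 = 0: acc unchanged = O
  bit 4 = 1: acc = O + (10, 8) = (10, 8)

16P = (10, 8)


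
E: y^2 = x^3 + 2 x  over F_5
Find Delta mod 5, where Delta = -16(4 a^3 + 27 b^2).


4 a^3 + 27 b^2 = 4*2^3 + 27*0^2 = 32 + 0 = 32
Delta = -16 * (32) = -512
Delta mod 5 = 3

Delta = 3 (mod 5)


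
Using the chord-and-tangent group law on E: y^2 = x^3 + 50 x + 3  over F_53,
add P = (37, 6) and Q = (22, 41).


P != Q, so use the chord formula.
s = (y2 - y1) / (x2 - x1) = (35) / (38) mod 53 = 33
x3 = s^2 - x1 - x2 mod 53 = 33^2 - 37 - 22 = 23
y3 = s (x1 - x3) - y1 mod 53 = 33 * (37 - 23) - 6 = 32

P + Q = (23, 32)


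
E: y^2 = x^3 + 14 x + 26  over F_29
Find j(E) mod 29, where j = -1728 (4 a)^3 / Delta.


Delta = -16(4 a^3 + 27 b^2) mod 29 = 6
-1728 * (4 a)^3 = -1728 * (4*14)^3 mod 29 = 20
j = 20 * 6^(-1) mod 29 = 13

j = 13 (mod 29)


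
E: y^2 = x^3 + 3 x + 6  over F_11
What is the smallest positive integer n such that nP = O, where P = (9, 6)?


Compute successive multiples of P until we hit O:
  1P = (9, 6)
  2P = (9, 5)
  3P = O

ord(P) = 3


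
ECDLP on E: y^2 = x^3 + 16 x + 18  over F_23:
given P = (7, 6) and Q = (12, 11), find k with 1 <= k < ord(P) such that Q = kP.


Enumerate multiples of P until we hit Q = (12, 11):
  1P = (7, 6)
  2P = (2, 14)
  3P = (0, 15)
  4P = (20, 14)
  5P = (4, 10)
  6P = (1, 9)
  7P = (21, 1)
  8P = (22, 1)
  9P = (12, 11)
Match found at i = 9.

k = 9


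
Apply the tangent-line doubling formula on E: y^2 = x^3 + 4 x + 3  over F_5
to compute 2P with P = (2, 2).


Doubling: s = (3 x1^2 + a) / (2 y1)
s = (3*2^2 + 4) / (2*2) mod 5 = 4
x3 = s^2 - 2 x1 mod 5 = 4^2 - 2*2 = 2
y3 = s (x1 - x3) - y1 mod 5 = 4 * (2 - 2) - 2 = 3

2P = (2, 3)


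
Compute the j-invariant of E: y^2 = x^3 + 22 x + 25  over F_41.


Delta = -16(4 a^3 + 27 b^2) mod 41 = 15
-1728 * (4 a)^3 = -1728 * (4*22)^3 mod 41 = 16
j = 16 * 15^(-1) mod 41 = 12

j = 12 (mod 41)


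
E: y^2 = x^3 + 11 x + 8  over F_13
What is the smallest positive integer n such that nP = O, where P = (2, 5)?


Compute successive multiples of P until we hit O:
  1P = (2, 5)
  2P = (10, 0)
  3P = (2, 8)
  4P = O

ord(P) = 4


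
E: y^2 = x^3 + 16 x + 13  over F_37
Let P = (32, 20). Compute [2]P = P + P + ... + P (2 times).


k = 2 = 10_2 (binary, LSB first: 01)
Double-and-add from P = (32, 20):
  bit 0 = 0: acc unchanged = O
  bit 1 = 1: acc = O + (1, 20) = (1, 20)

2P = (1, 20)


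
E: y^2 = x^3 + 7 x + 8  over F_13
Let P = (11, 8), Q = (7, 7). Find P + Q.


P != Q, so use the chord formula.
s = (y2 - y1) / (x2 - x1) = (12) / (9) mod 13 = 10
x3 = s^2 - x1 - x2 mod 13 = 10^2 - 11 - 7 = 4
y3 = s (x1 - x3) - y1 mod 13 = 10 * (11 - 4) - 8 = 10

P + Q = (4, 10)


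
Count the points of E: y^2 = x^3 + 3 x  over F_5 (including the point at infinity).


For each x in F_5, count y with y^2 = x^3 + 3 x + 0 mod 5:
  x = 0: RHS = 0, y in [0]  -> 1 point(s)
  x = 1: RHS = 4, y in [2, 3]  -> 2 point(s)
  x = 2: RHS = 4, y in [2, 3]  -> 2 point(s)
  x = 3: RHS = 1, y in [1, 4]  -> 2 point(s)
  x = 4: RHS = 1, y in [1, 4]  -> 2 point(s)
Affine points: 9. Add the point at infinity: total = 10.

#E(F_5) = 10


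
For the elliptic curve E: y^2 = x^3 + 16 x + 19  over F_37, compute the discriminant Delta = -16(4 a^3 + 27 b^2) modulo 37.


4 a^3 + 27 b^2 = 4*16^3 + 27*19^2 = 16384 + 9747 = 26131
Delta = -16 * (26131) = -418096
Delta mod 37 = 4

Delta = 4 (mod 37)


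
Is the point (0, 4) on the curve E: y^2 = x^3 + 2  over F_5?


Check whether y^2 = x^3 + 0 x + 2 (mod 5) for (x, y) = (0, 4).
LHS: y^2 = 4^2 mod 5 = 1
RHS: x^3 + 0 x + 2 = 0^3 + 0*0 + 2 mod 5 = 2
LHS != RHS

No, not on the curve


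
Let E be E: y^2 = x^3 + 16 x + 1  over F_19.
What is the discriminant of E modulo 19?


4 a^3 + 27 b^2 = 4*16^3 + 27*1^2 = 16384 + 27 = 16411
Delta = -16 * (16411) = -262576
Delta mod 19 = 4

Delta = 4 (mod 19)


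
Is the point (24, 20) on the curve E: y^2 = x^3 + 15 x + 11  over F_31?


Check whether y^2 = x^3 + 15 x + 11 (mod 31) for (x, y) = (24, 20).
LHS: y^2 = 20^2 mod 31 = 28
RHS: x^3 + 15 x + 11 = 24^3 + 15*24 + 11 mod 31 = 28
LHS = RHS

Yes, on the curve


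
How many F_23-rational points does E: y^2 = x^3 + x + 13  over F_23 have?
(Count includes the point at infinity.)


For each x in F_23, count y with y^2 = x^3 + 1 x + 13 mod 23:
  x = 0: RHS = 13, y in [6, 17]  -> 2 point(s)
  x = 2: RHS = 0, y in [0]  -> 1 point(s)
  x = 4: RHS = 12, y in [9, 14]  -> 2 point(s)
  x = 7: RHS = 18, y in [8, 15]  -> 2 point(s)
  x = 8: RHS = 4, y in [2, 21]  -> 2 point(s)
  x = 16: RHS = 8, y in [10, 13]  -> 2 point(s)
  x = 20: RHS = 6, y in [11, 12]  -> 2 point(s)
  x = 21: RHS = 3, y in [7, 16]  -> 2 point(s)
Affine points: 15. Add the point at infinity: total = 16.

#E(F_23) = 16


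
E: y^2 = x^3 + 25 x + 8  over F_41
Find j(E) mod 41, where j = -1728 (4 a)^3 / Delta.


Delta = -16(4 a^3 + 27 b^2) mod 41 = 17
-1728 * (4 a)^3 = -1728 * (4*25)^3 mod 41 = 22
j = 22 * 17^(-1) mod 41 = 23

j = 23 (mod 41)


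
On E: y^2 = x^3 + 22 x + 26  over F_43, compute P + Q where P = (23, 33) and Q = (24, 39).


P != Q, so use the chord formula.
s = (y2 - y1) / (x2 - x1) = (6) / (1) mod 43 = 6
x3 = s^2 - x1 - x2 mod 43 = 6^2 - 23 - 24 = 32
y3 = s (x1 - x3) - y1 mod 43 = 6 * (23 - 32) - 33 = 42

P + Q = (32, 42)


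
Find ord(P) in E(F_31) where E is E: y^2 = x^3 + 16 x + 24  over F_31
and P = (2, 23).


Compute successive multiples of P until we hit O:
  1P = (2, 23)
  2P = (1, 14)
  3P = (16, 6)
  4P = (14, 27)
  5P = (22, 22)
  6P = (17, 1)
  7P = (26, 6)
  8P = (7, 18)
  ... (continuing to 27P)
  27P = O

ord(P) = 27


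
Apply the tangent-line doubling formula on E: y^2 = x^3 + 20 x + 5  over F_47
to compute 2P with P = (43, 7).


Doubling: s = (3 x1^2 + a) / (2 y1)
s = (3*43^2 + 20) / (2*7) mod 47 = 25
x3 = s^2 - 2 x1 mod 47 = 25^2 - 2*43 = 22
y3 = s (x1 - x3) - y1 mod 47 = 25 * (43 - 22) - 7 = 1

2P = (22, 1)


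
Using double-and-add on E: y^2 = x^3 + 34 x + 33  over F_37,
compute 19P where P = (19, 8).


k = 19 = 10011_2 (binary, LSB first: 11001)
Double-and-add from P = (19, 8):
  bit 0 = 1: acc = O + (19, 8) = (19, 8)
  bit 1 = 1: acc = (19, 8) + (32, 21) = (24, 24)
  bit 2 = 0: acc unchanged = (24, 24)
  bit 3 = 0: acc unchanged = (24, 24)
  bit 4 = 1: acc = (24, 24) + (11, 31) = (29, 10)

19P = (29, 10)


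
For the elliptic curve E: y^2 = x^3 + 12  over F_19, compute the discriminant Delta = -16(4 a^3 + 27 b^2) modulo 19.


4 a^3 + 27 b^2 = 4*0^3 + 27*12^2 = 0 + 3888 = 3888
Delta = -16 * (3888) = -62208
Delta mod 19 = 17

Delta = 17 (mod 19)


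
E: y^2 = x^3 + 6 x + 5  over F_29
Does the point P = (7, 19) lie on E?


Check whether y^2 = x^3 + 6 x + 5 (mod 29) for (x, y) = (7, 19).
LHS: y^2 = 19^2 mod 29 = 13
RHS: x^3 + 6 x + 5 = 7^3 + 6*7 + 5 mod 29 = 13
LHS = RHS

Yes, on the curve


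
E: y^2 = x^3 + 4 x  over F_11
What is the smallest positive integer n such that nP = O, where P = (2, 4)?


Compute successive multiples of P until we hit O:
  1P = (2, 4)
  2P = (0, 0)
  3P = (2, 7)
  4P = O

ord(P) = 4


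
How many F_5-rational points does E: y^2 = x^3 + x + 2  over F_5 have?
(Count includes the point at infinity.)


For each x in F_5, count y with y^2 = x^3 + 1 x + 2 mod 5:
  x = 1: RHS = 4, y in [2, 3]  -> 2 point(s)
  x = 4: RHS = 0, y in [0]  -> 1 point(s)
Affine points: 3. Add the point at infinity: total = 4.

#E(F_5) = 4


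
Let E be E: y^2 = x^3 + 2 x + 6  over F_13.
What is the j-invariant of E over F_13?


Delta = -16(4 a^3 + 27 b^2) mod 13 = 4
-1728 * (4 a)^3 = -1728 * (4*2)^3 mod 13 = 5
j = 5 * 4^(-1) mod 13 = 11

j = 11 (mod 13)


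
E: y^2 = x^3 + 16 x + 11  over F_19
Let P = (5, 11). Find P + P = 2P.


Doubling: s = (3 x1^2 + a) / (2 y1)
s = (3*5^2 + 16) / (2*11) mod 19 = 5
x3 = s^2 - 2 x1 mod 19 = 5^2 - 2*5 = 15
y3 = s (x1 - x3) - y1 mod 19 = 5 * (5 - 15) - 11 = 15

2P = (15, 15)


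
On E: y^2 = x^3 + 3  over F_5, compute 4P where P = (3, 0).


k = 4 = 100_2 (binary, LSB first: 001)
Double-and-add from P = (3, 0):
  bit 0 = 0: acc unchanged = O
  bit 1 = 0: acc unchanged = O
  bit 2 = 1: acc = O + O = O

4P = O


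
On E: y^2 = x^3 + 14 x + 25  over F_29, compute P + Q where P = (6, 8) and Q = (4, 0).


P != Q, so use the chord formula.
s = (y2 - y1) / (x2 - x1) = (21) / (27) mod 29 = 4
x3 = s^2 - x1 - x2 mod 29 = 4^2 - 6 - 4 = 6
y3 = s (x1 - x3) - y1 mod 29 = 4 * (6 - 6) - 8 = 21

P + Q = (6, 21)


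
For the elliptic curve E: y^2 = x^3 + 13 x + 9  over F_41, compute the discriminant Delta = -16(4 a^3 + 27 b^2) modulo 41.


4 a^3 + 27 b^2 = 4*13^3 + 27*9^2 = 8788 + 2187 = 10975
Delta = -16 * (10975) = -175600
Delta mod 41 = 3

Delta = 3 (mod 41)


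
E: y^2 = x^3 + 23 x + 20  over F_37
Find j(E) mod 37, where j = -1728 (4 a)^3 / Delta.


Delta = -16(4 a^3 + 27 b^2) mod 37 = 4
-1728 * (4 a)^3 = -1728 * (4*23)^3 mod 37 = 31
j = 31 * 4^(-1) mod 37 = 17

j = 17 (mod 37)


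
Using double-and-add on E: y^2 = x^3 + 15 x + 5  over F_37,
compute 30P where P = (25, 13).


k = 30 = 11110_2 (binary, LSB first: 01111)
Double-and-add from P = (25, 13):
  bit 0 = 0: acc unchanged = O
  bit 1 = 1: acc = O + (36, 27) = (36, 27)
  bit 2 = 1: acc = (36, 27) + (35, 35) = (30, 36)
  bit 3 = 1: acc = (30, 36) + (1, 13) = (16, 7)
  bit 4 = 1: acc = (16, 7) + (23, 23) = (7, 3)

30P = (7, 3)


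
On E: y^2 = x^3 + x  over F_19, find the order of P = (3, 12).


Compute successive multiples of P until we hit O:
  1P = (3, 12)
  2P = (17, 16)
  3P = (8, 11)
  4P = (5, 15)
  5P = (18, 13)
  6P = (4, 12)
  7P = (12, 7)
  8P = (9, 4)
  ... (continuing to 20P)
  20P = O

ord(P) = 20


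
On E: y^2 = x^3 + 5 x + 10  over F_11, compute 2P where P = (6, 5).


Doubling: s = (3 x1^2 + a) / (2 y1)
s = (3*6^2 + 5) / (2*5) mod 11 = 8
x3 = s^2 - 2 x1 mod 11 = 8^2 - 2*6 = 8
y3 = s (x1 - x3) - y1 mod 11 = 8 * (6 - 8) - 5 = 1

2P = (8, 1)


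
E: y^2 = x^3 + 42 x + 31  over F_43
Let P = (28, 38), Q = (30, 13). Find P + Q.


P != Q, so use the chord formula.
s = (y2 - y1) / (x2 - x1) = (18) / (2) mod 43 = 9
x3 = s^2 - x1 - x2 mod 43 = 9^2 - 28 - 30 = 23
y3 = s (x1 - x3) - y1 mod 43 = 9 * (28 - 23) - 38 = 7

P + Q = (23, 7)


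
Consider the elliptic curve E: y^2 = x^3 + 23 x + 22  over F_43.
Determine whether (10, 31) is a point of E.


Check whether y^2 = x^3 + 23 x + 22 (mod 43) for (x, y) = (10, 31).
LHS: y^2 = 31^2 mod 43 = 15
RHS: x^3 + 23 x + 22 = 10^3 + 23*10 + 22 mod 43 = 5
LHS != RHS

No, not on the curve


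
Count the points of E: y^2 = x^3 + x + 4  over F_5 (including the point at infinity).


For each x in F_5, count y with y^2 = x^3 + 1 x + 4 mod 5:
  x = 0: RHS = 4, y in [2, 3]  -> 2 point(s)
  x = 1: RHS = 1, y in [1, 4]  -> 2 point(s)
  x = 2: RHS = 4, y in [2, 3]  -> 2 point(s)
  x = 3: RHS = 4, y in [2, 3]  -> 2 point(s)
Affine points: 8. Add the point at infinity: total = 9.

#E(F_5) = 9


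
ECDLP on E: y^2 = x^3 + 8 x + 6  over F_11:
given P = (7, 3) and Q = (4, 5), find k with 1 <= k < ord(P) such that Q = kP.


Enumerate multiples of P until we hit Q = (4, 5):
  1P = (7, 3)
  2P = (1, 9)
  3P = (4, 5)
Match found at i = 3.

k = 3


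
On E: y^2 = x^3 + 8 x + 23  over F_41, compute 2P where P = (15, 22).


Doubling: s = (3 x1^2 + a) / (2 y1)
s = (3*15^2 + 8) / (2*22) mod 41 = 9
x3 = s^2 - 2 x1 mod 41 = 9^2 - 2*15 = 10
y3 = s (x1 - x3) - y1 mod 41 = 9 * (15 - 10) - 22 = 23

2P = (10, 23)


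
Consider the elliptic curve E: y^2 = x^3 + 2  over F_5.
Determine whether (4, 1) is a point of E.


Check whether y^2 = x^3 + 0 x + 2 (mod 5) for (x, y) = (4, 1).
LHS: y^2 = 1^2 mod 5 = 1
RHS: x^3 + 0 x + 2 = 4^3 + 0*4 + 2 mod 5 = 1
LHS = RHS

Yes, on the curve


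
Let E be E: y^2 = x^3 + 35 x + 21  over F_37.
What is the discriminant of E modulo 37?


4 a^3 + 27 b^2 = 4*35^3 + 27*21^2 = 171500 + 11907 = 183407
Delta = -16 * (183407) = -2934512
Delta mod 37 = 32

Delta = 32 (mod 37)


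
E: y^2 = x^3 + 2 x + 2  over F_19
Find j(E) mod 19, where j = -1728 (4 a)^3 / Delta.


Delta = -16(4 a^3 + 27 b^2) mod 19 = 2
-1728 * (4 a)^3 = -1728 * (4*2)^3 mod 19 = 18
j = 18 * 2^(-1) mod 19 = 9

j = 9 (mod 19)


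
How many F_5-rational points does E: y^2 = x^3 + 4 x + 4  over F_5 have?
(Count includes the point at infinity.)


For each x in F_5, count y with y^2 = x^3 + 4 x + 4 mod 5:
  x = 0: RHS = 4, y in [2, 3]  -> 2 point(s)
  x = 1: RHS = 4, y in [2, 3]  -> 2 point(s)
  x = 2: RHS = 0, y in [0]  -> 1 point(s)
  x = 4: RHS = 4, y in [2, 3]  -> 2 point(s)
Affine points: 7. Add the point at infinity: total = 8.

#E(F_5) = 8


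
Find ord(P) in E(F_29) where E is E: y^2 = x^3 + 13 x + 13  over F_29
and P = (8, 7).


Compute successive multiples of P until we hit O:
  1P = (8, 7)
  2P = (0, 19)
  3P = (16, 5)
  4P = (25, 19)
  5P = (26, 11)
  6P = (4, 10)
  7P = (23, 26)
  8P = (21, 21)
  ... (continuing to 24P)
  24P = O

ord(P) = 24


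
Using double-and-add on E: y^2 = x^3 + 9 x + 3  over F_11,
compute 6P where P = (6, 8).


k = 6 = 110_2 (binary, LSB first: 011)
Double-and-add from P = (6, 8):
  bit 0 = 0: acc unchanged = O
  bit 1 = 1: acc = O + (8, 9) = (8, 9)
  bit 2 = 1: acc = (8, 9) + (10, 9) = (4, 2)

6P = (4, 2)


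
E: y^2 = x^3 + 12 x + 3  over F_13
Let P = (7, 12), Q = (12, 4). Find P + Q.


P != Q, so use the chord formula.
s = (y2 - y1) / (x2 - x1) = (5) / (5) mod 13 = 1
x3 = s^2 - x1 - x2 mod 13 = 1^2 - 7 - 12 = 8
y3 = s (x1 - x3) - y1 mod 13 = 1 * (7 - 8) - 12 = 0

P + Q = (8, 0)


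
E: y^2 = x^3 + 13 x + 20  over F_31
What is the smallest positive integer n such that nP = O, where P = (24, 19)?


Compute successive multiples of P until we hit O:
  1P = (24, 19)
  2P = (24, 12)
  3P = O

ord(P) = 3


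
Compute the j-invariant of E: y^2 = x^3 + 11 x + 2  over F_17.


Delta = -16(4 a^3 + 27 b^2) mod 17 = 9
-1728 * (4 a)^3 = -1728 * (4*11)^3 mod 17 = 16
j = 16 * 9^(-1) mod 17 = 15

j = 15 (mod 17)


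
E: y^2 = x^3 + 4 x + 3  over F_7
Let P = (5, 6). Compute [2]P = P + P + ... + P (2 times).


k = 2 = 10_2 (binary, LSB first: 01)
Double-and-add from P = (5, 6):
  bit 0 = 0: acc unchanged = O
  bit 1 = 1: acc = O + (5, 1) = (5, 1)

2P = (5, 1)


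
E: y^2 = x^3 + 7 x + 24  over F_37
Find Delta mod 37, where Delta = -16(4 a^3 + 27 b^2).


4 a^3 + 27 b^2 = 4*7^3 + 27*24^2 = 1372 + 15552 = 16924
Delta = -16 * (16924) = -270784
Delta mod 37 = 19

Delta = 19 (mod 37)


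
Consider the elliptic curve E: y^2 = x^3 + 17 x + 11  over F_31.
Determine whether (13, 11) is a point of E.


Check whether y^2 = x^3 + 17 x + 11 (mod 31) for (x, y) = (13, 11).
LHS: y^2 = 11^2 mod 31 = 28
RHS: x^3 + 17 x + 11 = 13^3 + 17*13 + 11 mod 31 = 11
LHS != RHS

No, not on the curve


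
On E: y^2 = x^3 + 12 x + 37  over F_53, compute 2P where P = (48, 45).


Doubling: s = (3 x1^2 + a) / (2 y1)
s = (3*48^2 + 12) / (2*45) mod 53 = 31
x3 = s^2 - 2 x1 mod 53 = 31^2 - 2*48 = 17
y3 = s (x1 - x3) - y1 mod 53 = 31 * (48 - 17) - 45 = 15

2P = (17, 15)


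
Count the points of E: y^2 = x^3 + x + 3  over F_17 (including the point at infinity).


For each x in F_17, count y with y^2 = x^3 + 1 x + 3 mod 17:
  x = 2: RHS = 13, y in [8, 9]  -> 2 point(s)
  x = 3: RHS = 16, y in [4, 13]  -> 2 point(s)
  x = 6: RHS = 4, y in [2, 15]  -> 2 point(s)
  x = 7: RHS = 13, y in [8, 9]  -> 2 point(s)
  x = 8: RHS = 13, y in [8, 9]  -> 2 point(s)
  x = 11: RHS = 2, y in [6, 11]  -> 2 point(s)
  x = 12: RHS = 9, y in [3, 14]  -> 2 point(s)
  x = 16: RHS = 1, y in [1, 16]  -> 2 point(s)
Affine points: 16. Add the point at infinity: total = 17.

#E(F_17) = 17


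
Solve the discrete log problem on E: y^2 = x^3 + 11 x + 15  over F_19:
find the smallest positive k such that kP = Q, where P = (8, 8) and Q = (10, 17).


Enumerate multiples of P until we hit Q = (10, 17):
  1P = (8, 8)
  2P = (7, 13)
  3P = (10, 2)
  4P = (10, 17)
Match found at i = 4.

k = 4


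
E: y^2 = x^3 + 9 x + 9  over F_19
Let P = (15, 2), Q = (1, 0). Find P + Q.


P != Q, so use the chord formula.
s = (y2 - y1) / (x2 - x1) = (17) / (5) mod 19 = 11
x3 = s^2 - x1 - x2 mod 19 = 11^2 - 15 - 1 = 10
y3 = s (x1 - x3) - y1 mod 19 = 11 * (15 - 10) - 2 = 15

P + Q = (10, 15)


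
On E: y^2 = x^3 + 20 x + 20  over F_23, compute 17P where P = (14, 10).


k = 17 = 10001_2 (binary, LSB first: 10001)
Double-and-add from P = (14, 10):
  bit 0 = 1: acc = O + (14, 10) = (14, 10)
  bit 1 = 0: acc unchanged = (14, 10)
  bit 2 = 0: acc unchanged = (14, 10)
  bit 3 = 0: acc unchanged = (14, 10)
  bit 4 = 1: acc = (14, 10) + (13, 4) = (9, 20)

17P = (9, 20)


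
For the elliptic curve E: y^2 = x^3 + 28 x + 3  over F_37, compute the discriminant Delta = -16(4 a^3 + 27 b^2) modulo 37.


4 a^3 + 27 b^2 = 4*28^3 + 27*3^2 = 87808 + 243 = 88051
Delta = -16 * (88051) = -1408816
Delta mod 37 = 33

Delta = 33 (mod 37)


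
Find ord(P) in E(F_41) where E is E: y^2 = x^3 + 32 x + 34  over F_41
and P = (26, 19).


Compute successive multiples of P until we hit O:
  1P = (26, 19)
  2P = (32, 1)
  3P = (33, 2)
  4P = (13, 8)
  5P = (18, 13)
  6P = (36, 35)
  7P = (16, 38)
  8P = (35, 35)
  ... (continuing to 23P)
  23P = O

ord(P) = 23


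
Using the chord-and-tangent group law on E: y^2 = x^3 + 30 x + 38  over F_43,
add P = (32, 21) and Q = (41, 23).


P != Q, so use the chord formula.
s = (y2 - y1) / (x2 - x1) = (2) / (9) mod 43 = 5
x3 = s^2 - x1 - x2 mod 43 = 5^2 - 32 - 41 = 38
y3 = s (x1 - x3) - y1 mod 43 = 5 * (32 - 38) - 21 = 35

P + Q = (38, 35)


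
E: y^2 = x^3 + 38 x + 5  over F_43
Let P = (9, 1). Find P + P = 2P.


Doubling: s = (3 x1^2 + a) / (2 y1)
s = (3*9^2 + 38) / (2*1) mod 43 = 33
x3 = s^2 - 2 x1 mod 43 = 33^2 - 2*9 = 39
y3 = s (x1 - x3) - y1 mod 43 = 33 * (9 - 39) - 1 = 41

2P = (39, 41)


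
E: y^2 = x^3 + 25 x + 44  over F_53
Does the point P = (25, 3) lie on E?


Check whether y^2 = x^3 + 25 x + 44 (mod 53) for (x, y) = (25, 3).
LHS: y^2 = 3^2 mod 53 = 9
RHS: x^3 + 25 x + 44 = 25^3 + 25*25 + 44 mod 53 = 23
LHS != RHS

No, not on the curve


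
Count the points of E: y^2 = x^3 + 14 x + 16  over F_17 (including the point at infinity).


For each x in F_17, count y with y^2 = x^3 + 14 x + 16 mod 17:
  x = 0: RHS = 16, y in [4, 13]  -> 2 point(s)
  x = 2: RHS = 1, y in [1, 16]  -> 2 point(s)
  x = 3: RHS = 0, y in [0]  -> 1 point(s)
  x = 4: RHS = 0, y in [0]  -> 1 point(s)
  x = 7: RHS = 15, y in [7, 10]  -> 2 point(s)
  x = 9: RHS = 4, y in [2, 15]  -> 2 point(s)
  x = 10: RHS = 0, y in [0]  -> 1 point(s)
  x = 12: RHS = 8, y in [5, 12]  -> 2 point(s)
  x = 13: RHS = 15, y in [7, 10]  -> 2 point(s)
  x = 14: RHS = 15, y in [7, 10]  -> 2 point(s)
  x = 16: RHS = 1, y in [1, 16]  -> 2 point(s)
Affine points: 19. Add the point at infinity: total = 20.

#E(F_17) = 20


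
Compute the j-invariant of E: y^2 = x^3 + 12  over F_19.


Delta = -16(4 a^3 + 27 b^2) mod 19 = 17
-1728 * (4 a)^3 = -1728 * (4*0)^3 mod 19 = 0
j = 0 * 17^(-1) mod 19 = 0

j = 0 (mod 19)


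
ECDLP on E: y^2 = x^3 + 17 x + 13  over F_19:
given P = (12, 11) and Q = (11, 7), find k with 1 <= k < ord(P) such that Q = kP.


Enumerate multiples of P until we hit Q = (11, 7):
  1P = (12, 11)
  2P = (11, 12)
  3P = (16, 12)
  4P = (16, 7)
  5P = (11, 7)
Match found at i = 5.

k = 5


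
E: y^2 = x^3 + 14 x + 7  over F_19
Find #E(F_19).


For each x in F_19, count y with y^2 = x^3 + 14 x + 7 mod 19:
  x = 0: RHS = 7, y in [8, 11]  -> 2 point(s)
  x = 2: RHS = 5, y in [9, 10]  -> 2 point(s)
  x = 3: RHS = 0, y in [0]  -> 1 point(s)
  x = 7: RHS = 11, y in [7, 12]  -> 2 point(s)
  x = 8: RHS = 4, y in [2, 17]  -> 2 point(s)
  x = 9: RHS = 7, y in [8, 11]  -> 2 point(s)
  x = 10: RHS = 7, y in [8, 11]  -> 2 point(s)
  x = 13: RHS = 11, y in [7, 12]  -> 2 point(s)
  x = 15: RHS = 1, y in [1, 18]  -> 2 point(s)
  x = 17: RHS = 9, y in [3, 16]  -> 2 point(s)
  x = 18: RHS = 11, y in [7, 12]  -> 2 point(s)
Affine points: 21. Add the point at infinity: total = 22.

#E(F_19) = 22


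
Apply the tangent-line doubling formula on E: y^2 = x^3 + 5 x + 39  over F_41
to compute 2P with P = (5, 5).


Doubling: s = (3 x1^2 + a) / (2 y1)
s = (3*5^2 + 5) / (2*5) mod 41 = 8
x3 = s^2 - 2 x1 mod 41 = 8^2 - 2*5 = 13
y3 = s (x1 - x3) - y1 mod 41 = 8 * (5 - 13) - 5 = 13

2P = (13, 13)


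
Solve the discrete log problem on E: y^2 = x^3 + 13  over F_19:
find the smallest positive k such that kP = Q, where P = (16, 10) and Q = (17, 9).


Enumerate multiples of P until we hit Q = (17, 9):
  1P = (16, 10)
  2P = (13, 14)
  3P = (15, 14)
  4P = (4, 18)
  5P = (10, 5)
  6P = (9, 18)
  7P = (5, 10)
  8P = (17, 9)
Match found at i = 8.

k = 8


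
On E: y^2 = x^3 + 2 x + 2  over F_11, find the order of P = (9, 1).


Compute successive multiples of P until we hit O:
  1P = (9, 1)
  2P = (9, 10)
  3P = O

ord(P) = 3


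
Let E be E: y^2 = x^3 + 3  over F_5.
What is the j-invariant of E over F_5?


Delta = -16(4 a^3 + 27 b^2) mod 5 = 2
-1728 * (4 a)^3 = -1728 * (4*0)^3 mod 5 = 0
j = 0 * 2^(-1) mod 5 = 0

j = 0 (mod 5)


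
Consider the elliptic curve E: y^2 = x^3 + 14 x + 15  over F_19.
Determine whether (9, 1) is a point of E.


Check whether y^2 = x^3 + 14 x + 15 (mod 19) for (x, y) = (9, 1).
LHS: y^2 = 1^2 mod 19 = 1
RHS: x^3 + 14 x + 15 = 9^3 + 14*9 + 15 mod 19 = 15
LHS != RHS

No, not on the curve


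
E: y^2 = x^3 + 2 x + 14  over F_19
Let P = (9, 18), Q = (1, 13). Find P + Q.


P != Q, so use the chord formula.
s = (y2 - y1) / (x2 - x1) = (14) / (11) mod 19 = 3
x3 = s^2 - x1 - x2 mod 19 = 3^2 - 9 - 1 = 18
y3 = s (x1 - x3) - y1 mod 19 = 3 * (9 - 18) - 18 = 12

P + Q = (18, 12)


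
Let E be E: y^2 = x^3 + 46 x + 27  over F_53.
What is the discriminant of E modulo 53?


4 a^3 + 27 b^2 = 4*46^3 + 27*27^2 = 389344 + 19683 = 409027
Delta = -16 * (409027) = -6544432
Delta mod 53 = 8

Delta = 8 (mod 53)


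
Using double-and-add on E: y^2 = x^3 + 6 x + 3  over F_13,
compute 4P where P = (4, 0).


k = 4 = 100_2 (binary, LSB first: 001)
Double-and-add from P = (4, 0):
  bit 0 = 0: acc unchanged = O
  bit 1 = 0: acc unchanged = O
  bit 2 = 1: acc = O + O = O

4P = O


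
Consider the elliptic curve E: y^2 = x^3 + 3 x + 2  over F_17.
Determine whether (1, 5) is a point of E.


Check whether y^2 = x^3 + 3 x + 2 (mod 17) for (x, y) = (1, 5).
LHS: y^2 = 5^2 mod 17 = 8
RHS: x^3 + 3 x + 2 = 1^3 + 3*1 + 2 mod 17 = 6
LHS != RHS

No, not on the curve


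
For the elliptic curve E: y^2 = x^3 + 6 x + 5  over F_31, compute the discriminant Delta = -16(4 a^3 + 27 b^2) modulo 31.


4 a^3 + 27 b^2 = 4*6^3 + 27*5^2 = 864 + 675 = 1539
Delta = -16 * (1539) = -24624
Delta mod 31 = 21

Delta = 21 (mod 31)


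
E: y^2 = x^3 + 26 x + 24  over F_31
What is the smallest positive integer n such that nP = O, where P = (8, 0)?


Compute successive multiples of P until we hit O:
  1P = (8, 0)
  2P = O

ord(P) = 2


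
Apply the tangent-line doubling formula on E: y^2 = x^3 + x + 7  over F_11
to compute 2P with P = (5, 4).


Doubling: s = (3 x1^2 + a) / (2 y1)
s = (3*5^2 + 1) / (2*4) mod 11 = 4
x3 = s^2 - 2 x1 mod 11 = 4^2 - 2*5 = 6
y3 = s (x1 - x3) - y1 mod 11 = 4 * (5 - 6) - 4 = 3

2P = (6, 3)


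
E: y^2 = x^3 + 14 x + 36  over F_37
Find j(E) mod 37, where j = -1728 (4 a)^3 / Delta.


Delta = -16(4 a^3 + 27 b^2) mod 37 = 35
-1728 * (4 a)^3 = -1728 * (4*14)^3 mod 37 = 6
j = 6 * 35^(-1) mod 37 = 34

j = 34 (mod 37)


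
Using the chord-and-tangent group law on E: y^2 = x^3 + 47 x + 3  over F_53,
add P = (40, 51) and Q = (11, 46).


P != Q, so use the chord formula.
s = (y2 - y1) / (x2 - x1) = (48) / (24) mod 53 = 2
x3 = s^2 - x1 - x2 mod 53 = 2^2 - 40 - 11 = 6
y3 = s (x1 - x3) - y1 mod 53 = 2 * (40 - 6) - 51 = 17

P + Q = (6, 17)


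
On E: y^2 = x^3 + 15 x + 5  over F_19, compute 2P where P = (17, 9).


k = 2 = 10_2 (binary, LSB first: 01)
Double-and-add from P = (17, 9):
  bit 0 = 0: acc unchanged = O
  bit 1 = 1: acc = O + (11, 0) = (11, 0)

2P = (11, 0)


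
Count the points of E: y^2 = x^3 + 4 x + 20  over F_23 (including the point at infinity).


For each x in F_23, count y with y^2 = x^3 + 4 x + 20 mod 23:
  x = 1: RHS = 2, y in [5, 18]  -> 2 point(s)
  x = 2: RHS = 13, y in [6, 17]  -> 2 point(s)
  x = 3: RHS = 13, y in [6, 17]  -> 2 point(s)
  x = 4: RHS = 8, y in [10, 13]  -> 2 point(s)
  x = 5: RHS = 4, y in [2, 21]  -> 2 point(s)
  x = 7: RHS = 0, y in [0]  -> 1 point(s)
  x = 8: RHS = 12, y in [9, 14]  -> 2 point(s)
  x = 9: RHS = 3, y in [7, 16]  -> 2 point(s)
  x = 10: RHS = 2, y in [5, 18]  -> 2 point(s)
  x = 12: RHS = 2, y in [5, 18]  -> 2 point(s)
  x = 18: RHS = 13, y in [6, 17]  -> 2 point(s)
  x = 19: RHS = 9, y in [3, 20]  -> 2 point(s)
  x = 20: RHS = 4, y in [2, 21]  -> 2 point(s)
  x = 21: RHS = 4, y in [2, 21]  -> 2 point(s)
Affine points: 27. Add the point at infinity: total = 28.

#E(F_23) = 28


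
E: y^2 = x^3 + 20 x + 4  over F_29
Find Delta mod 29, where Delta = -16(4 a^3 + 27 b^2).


4 a^3 + 27 b^2 = 4*20^3 + 27*4^2 = 32000 + 432 = 32432
Delta = -16 * (32432) = -518912
Delta mod 29 = 14

Delta = 14 (mod 29)


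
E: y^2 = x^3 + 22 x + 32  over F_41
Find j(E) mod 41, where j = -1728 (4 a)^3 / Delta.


Delta = -16(4 a^3 + 27 b^2) mod 41 = 11
-1728 * (4 a)^3 = -1728 * (4*22)^3 mod 41 = 16
j = 16 * 11^(-1) mod 41 = 35

j = 35 (mod 41)


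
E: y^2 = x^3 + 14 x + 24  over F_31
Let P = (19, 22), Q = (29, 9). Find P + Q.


P != Q, so use the chord formula.
s = (y2 - y1) / (x2 - x1) = (18) / (10) mod 31 = 8
x3 = s^2 - x1 - x2 mod 31 = 8^2 - 19 - 29 = 16
y3 = s (x1 - x3) - y1 mod 31 = 8 * (19 - 16) - 22 = 2

P + Q = (16, 2)


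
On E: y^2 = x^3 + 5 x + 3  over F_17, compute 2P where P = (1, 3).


k = 2 = 10_2 (binary, LSB first: 01)
Double-and-add from P = (1, 3):
  bit 0 = 0: acc unchanged = O
  bit 1 = 1: acc = O + (13, 15) = (13, 15)

2P = (13, 15)


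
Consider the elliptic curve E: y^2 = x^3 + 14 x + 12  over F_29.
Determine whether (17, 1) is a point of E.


Check whether y^2 = x^3 + 14 x + 12 (mod 29) for (x, y) = (17, 1).
LHS: y^2 = 1^2 mod 29 = 1
RHS: x^3 + 14 x + 12 = 17^3 + 14*17 + 12 mod 29 = 1
LHS = RHS

Yes, on the curve


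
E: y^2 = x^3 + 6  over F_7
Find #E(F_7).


For each x in F_7, count y with y^2 = x^3 + 0 x + 6 mod 7:
  x = 1: RHS = 0, y in [0]  -> 1 point(s)
  x = 2: RHS = 0, y in [0]  -> 1 point(s)
  x = 4: RHS = 0, y in [0]  -> 1 point(s)
Affine points: 3. Add the point at infinity: total = 4.

#E(F_7) = 4


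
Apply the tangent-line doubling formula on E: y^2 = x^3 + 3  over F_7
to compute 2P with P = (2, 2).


Doubling: s = (3 x1^2 + a) / (2 y1)
s = (3*2^2 + 0) / (2*2) mod 7 = 3
x3 = s^2 - 2 x1 mod 7 = 3^2 - 2*2 = 5
y3 = s (x1 - x3) - y1 mod 7 = 3 * (2 - 5) - 2 = 3

2P = (5, 3)


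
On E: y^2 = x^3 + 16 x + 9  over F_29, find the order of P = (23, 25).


Compute successive multiples of P until we hit O:
  1P = (23, 25)
  2P = (13, 23)
  3P = (0, 26)
  4P = (2, 22)
  5P = (20, 21)
  6P = (20, 8)
  7P = (2, 7)
  8P = (0, 3)
  ... (continuing to 11P)
  11P = O

ord(P) = 11


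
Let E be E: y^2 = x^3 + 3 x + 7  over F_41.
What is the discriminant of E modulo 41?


4 a^3 + 27 b^2 = 4*3^3 + 27*7^2 = 108 + 1323 = 1431
Delta = -16 * (1431) = -22896
Delta mod 41 = 23

Delta = 23 (mod 41)


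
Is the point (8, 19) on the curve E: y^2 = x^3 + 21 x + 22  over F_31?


Check whether y^2 = x^3 + 21 x + 22 (mod 31) for (x, y) = (8, 19).
LHS: y^2 = 19^2 mod 31 = 20
RHS: x^3 + 21 x + 22 = 8^3 + 21*8 + 22 mod 31 = 20
LHS = RHS

Yes, on the curve


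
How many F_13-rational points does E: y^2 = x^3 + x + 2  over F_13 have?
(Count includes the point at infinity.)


For each x in F_13, count y with y^2 = x^3 + 1 x + 2 mod 13:
  x = 1: RHS = 4, y in [2, 11]  -> 2 point(s)
  x = 2: RHS = 12, y in [5, 8]  -> 2 point(s)
  x = 6: RHS = 3, y in [4, 9]  -> 2 point(s)
  x = 7: RHS = 1, y in [1, 12]  -> 2 point(s)
  x = 9: RHS = 12, y in [5, 8]  -> 2 point(s)
  x = 12: RHS = 0, y in [0]  -> 1 point(s)
Affine points: 11. Add the point at infinity: total = 12.

#E(F_13) = 12
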